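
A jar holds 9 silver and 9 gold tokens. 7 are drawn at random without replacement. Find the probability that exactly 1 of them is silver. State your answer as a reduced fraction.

There are C(18,7) = 31824 ways to choose 7 from 18.
Selections with exactly 1 silver: choose 1 of the 9 silver and 6 of the 9 gold, C(9,1)·C(9,6) = 9·84 = 756.
Probability = 756/31824 = 21/884.

21/884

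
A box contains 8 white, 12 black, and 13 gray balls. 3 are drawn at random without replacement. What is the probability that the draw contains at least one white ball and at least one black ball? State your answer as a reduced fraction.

12/31

There are C(33,3) = 5456 possible draws.
By inclusion-exclusion on the complements, draws missing all white or all black: C(25,3) + C(21,3) − C(13,3) = 2300 + 1330 − 286 = 3344.
So draws with at least one of each: 5456 − 3344 = 2112, probability 2112/5456 = 12/31.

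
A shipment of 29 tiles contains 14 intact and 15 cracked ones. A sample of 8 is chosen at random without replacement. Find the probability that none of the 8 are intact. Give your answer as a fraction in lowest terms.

There are C(29,8) = 4292145 possible selections.
Selections with no intact (all cracked): C(15,8) = 6435.
Probability = 6435/4292145 = 1/667.

1/667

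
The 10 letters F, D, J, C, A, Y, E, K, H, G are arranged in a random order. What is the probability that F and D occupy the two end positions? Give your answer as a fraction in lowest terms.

1/45

There are 10! = 3628800 arrangements.
Place F and D at the ends in 2 ways, arrange the remaining 8 in 8! = 40320 ways: 2·40320 = 80640.
Probability = 80640/3628800 = 1/45.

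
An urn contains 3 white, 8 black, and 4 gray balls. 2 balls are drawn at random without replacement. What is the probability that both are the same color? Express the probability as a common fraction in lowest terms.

There are C(15,2) = 105 ways to draw 2 balls.
All same color: C(3,2) + C(8,2) + C(4,2) = 3 + 28 + 6 = 37.
Probability = 37/105.

37/105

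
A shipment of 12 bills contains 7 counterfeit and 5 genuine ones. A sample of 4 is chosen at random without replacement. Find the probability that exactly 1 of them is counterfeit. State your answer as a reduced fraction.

14/99

The sample space is all 4-subsets of the 12: C(12,4) = 495.
Selections with exactly 1 counterfeit: choose 1 of the 7 counterfeit and 3 of the 5 genuine, C(7,1)·C(5,3) = 7·10 = 70.
Probability = 70/495 = 14/99.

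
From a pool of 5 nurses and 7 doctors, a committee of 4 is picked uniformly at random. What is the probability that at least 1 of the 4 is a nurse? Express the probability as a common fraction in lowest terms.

Total selections: C(12,4) = 495.
The complement is all 4 are doctors: C(7,4) = 35.
Probability = 1 − 35/495 = 460/495 = 92/99.

92/99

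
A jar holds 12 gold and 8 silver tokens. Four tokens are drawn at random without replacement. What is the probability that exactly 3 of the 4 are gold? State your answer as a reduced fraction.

Total number of selections: C(20,4) = 4845.
Selections with exactly 3 gold: choose 3 of the 12 gold and 1 of the 8 silver, C(12,3)·C(8,1) = 220·8 = 1760.
Probability = 1760/4845 = 352/969.

352/969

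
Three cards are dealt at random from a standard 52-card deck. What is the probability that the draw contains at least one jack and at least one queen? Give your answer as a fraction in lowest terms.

There are C(52,3) = 22100 possible draws.
By inclusion-exclusion on the complements, draws missing all jacks or all queens: C(48,3) + C(48,3) − C(44,3) = 17296 + 17296 − 13244 = 21348.
So draws with at least one of each: 22100 − 21348 = 752, probability 752/22100 = 188/5525.

188/5525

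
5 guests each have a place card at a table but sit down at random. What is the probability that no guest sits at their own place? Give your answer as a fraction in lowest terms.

11/30

There are 5! = 120 seatings.
By inclusion-exclusion, seatings with no fixed points: C(5,0)·5! − C(5,1)·4! + C(5,2)·3! − C(5,3)·2! + C(5,4)·1! − C(5,5)·0! = 44.
Probability = 44/120 = 11/30.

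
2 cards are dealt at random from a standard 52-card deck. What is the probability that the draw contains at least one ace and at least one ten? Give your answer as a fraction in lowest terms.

8/663

There are C(52,2) = 1326 possible draws.
By inclusion-exclusion on the complements, draws missing all aces or all tens: C(48,2) + C(48,2) − C(44,2) = 1128 + 1128 − 946 = 1310.
So draws with at least one of each: 1326 − 1310 = 16, probability 16/1326 = 8/663.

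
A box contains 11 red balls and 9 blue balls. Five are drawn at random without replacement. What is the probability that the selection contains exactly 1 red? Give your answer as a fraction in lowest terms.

231/2584

Total number of selections: C(20,5) = 15504.
Selections with exactly 1 red: choose 1 of the 11 red and 4 of the 9 blue, C(11,1)·C(9,4) = 11·126 = 1386.
Probability = 1386/15504 = 231/2584.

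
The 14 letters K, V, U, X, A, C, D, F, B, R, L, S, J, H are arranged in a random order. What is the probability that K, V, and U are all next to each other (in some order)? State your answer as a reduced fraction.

3/91

There are 14! = 87178291200 arrangements.
Treat the three as one block: 12! placements × 3! orders within the block = 479001600·6 = 2874009600.
Probability = 2874009600/87178291200 = 3/91.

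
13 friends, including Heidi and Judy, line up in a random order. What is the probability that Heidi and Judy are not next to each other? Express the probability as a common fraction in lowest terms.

11/13

There are 13! = 6227020800 arrangements.
Arrangements with Heidi and Judy adjacent: 2·12! = 958003200.
So not adjacent: 6227020800 − 958003200 = 5269017600, probability 5269017600/6227020800 = 11/13.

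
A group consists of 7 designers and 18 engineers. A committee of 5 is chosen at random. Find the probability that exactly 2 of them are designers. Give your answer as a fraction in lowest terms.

There are C(25,5) = 53130 ways to choose 5 from 25.
Selections with exactly 2 designers: choose 2 of the 7 designers and 3 of the 18 engineers, C(7,2)·C(18,3) = 21·816 = 17136.
Probability = 17136/53130 = 408/1265.

408/1265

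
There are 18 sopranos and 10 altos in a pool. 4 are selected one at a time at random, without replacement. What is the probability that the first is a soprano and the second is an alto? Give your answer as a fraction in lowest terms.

5/21

Multiply the conditional probabilities at each draw: 18/28 · 10/27 = 180/756 = 5/21.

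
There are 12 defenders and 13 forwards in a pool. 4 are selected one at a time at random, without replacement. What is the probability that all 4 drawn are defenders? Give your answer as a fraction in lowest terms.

Multiply the conditional probabilities at each draw: 12/25 · 11/24 · 10/23 · 9/22 = 11880/303600 = 9/230.

9/230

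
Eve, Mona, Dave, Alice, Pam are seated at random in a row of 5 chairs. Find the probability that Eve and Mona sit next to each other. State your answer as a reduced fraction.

There are 5! = 120 arrangements.
Treat Eve and Mona as a block: 4! arrangements of the blocks × 2 orders within the block = 2·24 = 48.
Probability = 48/120 = 2/5.

2/5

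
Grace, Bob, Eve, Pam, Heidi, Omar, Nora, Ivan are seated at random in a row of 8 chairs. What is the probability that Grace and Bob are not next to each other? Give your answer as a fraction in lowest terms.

There are 8! = 40320 arrangements.
Arrangements with Grace and Bob adjacent: 2·7! = 10080.
So not adjacent: 40320 − 10080 = 30240, probability 30240/40320 = 3/4.

3/4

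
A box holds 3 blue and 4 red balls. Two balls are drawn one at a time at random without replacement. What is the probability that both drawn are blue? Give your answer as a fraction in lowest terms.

1/7

Multiply the conditional probabilities at each draw: 3/7 · 2/6 = 6/42 = 1/7.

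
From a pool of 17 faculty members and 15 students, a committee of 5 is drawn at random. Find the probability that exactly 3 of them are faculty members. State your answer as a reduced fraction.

1275/3596

There are C(32,5) = 201376 ways to choose 5 from 32.
Selections with exactly 3 faculty members: choose 3 of the 17 faculty members and 2 of the 15 students, C(17,3)·C(15,2) = 680·105 = 71400.
Probability = 71400/201376 = 1275/3596.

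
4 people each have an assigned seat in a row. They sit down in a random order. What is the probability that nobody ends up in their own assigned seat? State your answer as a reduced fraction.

3/8

There are 4! = 24 seatings.
By inclusion-exclusion, seatings with no fixed points: C(4,0)·4! − C(4,1)·3! + C(4,2)·2! − C(4,3)·1! + C(4,4)·0! = 9.
Probability = 9/24 = 3/8.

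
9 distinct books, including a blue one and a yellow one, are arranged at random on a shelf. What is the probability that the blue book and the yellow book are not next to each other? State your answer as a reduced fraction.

7/9

There are 9! = 362880 arrangements.
Arrangements with the blue book and the yellow book adjacent: 2·8! = 80640.
So not adjacent: 362880 − 80640 = 282240, probability 282240/362880 = 7/9.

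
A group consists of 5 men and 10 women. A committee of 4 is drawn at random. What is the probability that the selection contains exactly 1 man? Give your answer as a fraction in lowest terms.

40/91

Total number of selections: C(15,4) = 1365.
Selections with exactly 1 man: choose 1 of the 5 men and 3 of the 10 women, C(5,1)·C(10,3) = 5·120 = 600.
Probability = 600/1365 = 40/91.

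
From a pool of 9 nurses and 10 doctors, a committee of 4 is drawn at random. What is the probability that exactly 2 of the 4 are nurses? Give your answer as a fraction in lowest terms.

The sample space is all 4-subsets of the 19: C(19,4) = 3876.
Selections with exactly 2 nurses: choose 2 of the 9 nurses and 2 of the 10 doctors, C(9,2)·C(10,2) = 36·45 = 1620.
Probability = 1620/3876 = 135/323.

135/323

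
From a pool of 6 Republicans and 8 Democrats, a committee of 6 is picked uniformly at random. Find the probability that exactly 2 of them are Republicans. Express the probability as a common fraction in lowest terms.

There are C(14,6) = 3003 ways to choose 6 from 14.
Selections with exactly 2 Republicans: choose 2 of the 6 Republicans and 4 of the 8 Democrats, C(6,2)·C(8,4) = 15·70 = 1050.
Probability = 1050/3003 = 50/143.

50/143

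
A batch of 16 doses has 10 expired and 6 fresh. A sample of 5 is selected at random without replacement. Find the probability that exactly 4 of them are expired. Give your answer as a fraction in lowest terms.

15/52

The sample space is all 5-subsets of the 16: C(16,5) = 4368.
Selections with exactly 4 expired: choose 4 of the 10 expired and 1 of the 6 fresh, C(10,4)·C(6,1) = 210·6 = 1260.
Probability = 1260/4368 = 15/52.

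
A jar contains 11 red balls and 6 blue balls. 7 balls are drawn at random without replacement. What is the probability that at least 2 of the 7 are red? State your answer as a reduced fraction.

1767/1768

Total selections: C(17,7) = 19448.
Favorable selections (at least 2 red): C(11,2)·C(6,5) + C(11,3)·C(6,4) + C(11,4)·C(6,3) + C(11,5)·C(6,2) + C(11,6)·C(6,1) + C(11,7)·C(6,0) = 330 + 2475 + 6600 + 6930 + 2772 + 330 = 19437.
Probability = 19437/19448 = 1767/1768.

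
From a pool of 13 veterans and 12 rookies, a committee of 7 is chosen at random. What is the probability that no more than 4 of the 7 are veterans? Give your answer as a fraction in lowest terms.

There are C(25,7) = 480700 ways to choose the 7.
Count the complement (more than 4 veterans): C(13,5)·C(12,2) + C(13,6)·C(12,1) + C(13,7)·C(12,0) = 84942 + 20592 + 1716 = 107250.
Probability = 1 − 107250/480700 = 373450/480700 = 679/874.

679/874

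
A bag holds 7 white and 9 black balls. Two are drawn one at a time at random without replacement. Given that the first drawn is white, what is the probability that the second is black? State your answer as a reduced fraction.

After removing one white, 15 remain: 6 white and 9 black.
So the probability the next is black is 9/15 = 3/5.

3/5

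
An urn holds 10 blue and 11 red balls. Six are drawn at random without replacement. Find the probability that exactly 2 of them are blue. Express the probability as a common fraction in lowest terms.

2475/9044

Total number of selections: C(21,6) = 54264.
Selections with exactly 2 blue: choose 2 of the 10 blue and 4 of the 11 red, C(10,2)·C(11,4) = 45·330 = 14850.
Probability = 14850/54264 = 2475/9044.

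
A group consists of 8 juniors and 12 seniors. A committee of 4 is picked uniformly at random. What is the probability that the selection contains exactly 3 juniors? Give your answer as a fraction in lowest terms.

224/1615

There are C(20,4) = 4845 ways to choose 4 from 20.
Selections with exactly 3 juniors: choose 3 of the 8 juniors and 1 of the 12 seniors, C(8,3)·C(12,1) = 56·12 = 672.
Probability = 672/4845 = 224/1615.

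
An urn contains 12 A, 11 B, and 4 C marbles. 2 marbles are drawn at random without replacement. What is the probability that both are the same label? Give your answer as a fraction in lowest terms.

There are C(27,2) = 351 ways to draw 2 marbles.
All same label: C(12,2) + C(11,2) + C(4,2) = 66 + 55 + 6 = 127.
Probability = 127/351.

127/351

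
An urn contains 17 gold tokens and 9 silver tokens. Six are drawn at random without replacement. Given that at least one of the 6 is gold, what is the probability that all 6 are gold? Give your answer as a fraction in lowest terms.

Work in counts. Selections with at least one gold: C(26,6) − C(9,6) = 230230 − 84 = 230146.
Of those, selections where all 6 are gold: C(17,6) = 12376.
Conditional probability = 12376/230146 = 52/967.

52/967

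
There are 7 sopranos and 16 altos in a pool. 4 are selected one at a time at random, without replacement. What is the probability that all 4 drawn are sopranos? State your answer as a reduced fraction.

Multiply the conditional probabilities at each draw: 7/23 · 6/22 · 5/21 · 4/20 = 840/212520 = 1/253.

1/253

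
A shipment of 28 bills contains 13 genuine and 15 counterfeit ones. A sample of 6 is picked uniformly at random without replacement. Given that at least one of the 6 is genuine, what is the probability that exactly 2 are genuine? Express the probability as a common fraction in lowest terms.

234/817

Work in counts. Selections with at least one genuine: C(28,6) − C(15,6) = 376740 − 5005 = 371735.
Of those, selections where exactly 2 are genuine: C(13,2)·C(15,4) = 78·1365 = 106470.
Conditional probability = 106470/371735 = 234/817.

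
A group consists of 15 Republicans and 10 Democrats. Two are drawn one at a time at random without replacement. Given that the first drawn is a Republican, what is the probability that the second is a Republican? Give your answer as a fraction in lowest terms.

7/12

After removing one Republican, 24 remain: 14 Republicans and 10 Democrats.
So the probability the next is a Republican is 14/24 = 7/12.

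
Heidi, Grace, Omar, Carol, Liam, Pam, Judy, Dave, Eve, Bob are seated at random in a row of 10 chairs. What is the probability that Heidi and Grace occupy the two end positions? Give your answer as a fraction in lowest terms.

There are 10! = 3628800 arrangements.
Place Heidi and Grace at the ends in 2 ways, arrange the remaining 8 in 8! = 40320 ways: 2·40320 = 80640.
Probability = 80640/3628800 = 1/45.

1/45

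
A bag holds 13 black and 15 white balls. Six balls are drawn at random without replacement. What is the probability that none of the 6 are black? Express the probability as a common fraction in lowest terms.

11/828

There are C(28,6) = 376740 possible selections.
Selections with no black (all white): C(15,6) = 5005.
Probability = 5005/376740 = 11/828.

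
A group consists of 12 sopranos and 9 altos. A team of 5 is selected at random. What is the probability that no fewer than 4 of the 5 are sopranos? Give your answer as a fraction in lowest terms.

583/2261

There are C(21,5) = 20349 ways to choose the 5.
Favorable selections (no fewer than 4 sopranos): C(12,4)·C(9,1) + C(12,5)·C(9,0) = 4455 + 792 = 5247.
Probability = 5247/20349 = 583/2261.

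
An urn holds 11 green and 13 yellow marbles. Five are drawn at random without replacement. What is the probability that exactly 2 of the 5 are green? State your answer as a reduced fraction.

There are C(24,5) = 42504 ways to choose 5 from 24.
Selections with exactly 2 green: choose 2 of the 11 green and 3 of the 13 yellow, C(11,2)·C(13,3) = 55·286 = 15730.
Probability = 15730/42504 = 715/1932.

715/1932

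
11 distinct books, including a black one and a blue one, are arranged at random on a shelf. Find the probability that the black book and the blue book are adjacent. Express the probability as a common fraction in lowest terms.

There are 11! = 39916800 arrangements.
Treat the black book and the blue book as a block: 10! arrangements of the blocks × 2 orders within the block = 2·3628800 = 7257600.
Probability = 7257600/39916800 = 2/11.

2/11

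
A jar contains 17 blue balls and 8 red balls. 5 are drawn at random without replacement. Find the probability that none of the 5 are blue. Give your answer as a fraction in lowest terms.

4/3795

There are C(25,5) = 53130 possible selections.
Selections with no blue (all red): C(8,5) = 56.
Probability = 56/53130 = 4/3795.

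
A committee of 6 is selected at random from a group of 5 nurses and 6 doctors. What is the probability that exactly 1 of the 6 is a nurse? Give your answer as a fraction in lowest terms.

Total number of selections: C(11,6) = 462.
Selections with exactly 1 nurse: choose 1 of the 5 nurses and 5 of the 6 doctors, C(5,1)·C(6,5) = 5·6 = 30.
Probability = 30/462 = 5/77.

5/77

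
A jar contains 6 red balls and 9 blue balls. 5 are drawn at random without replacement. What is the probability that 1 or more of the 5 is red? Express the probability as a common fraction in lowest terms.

Total selections: C(15,5) = 3003.
The complement is all 5 are blue: C(9,5) = 126.
Probability = 1 − 126/3003 = 2877/3003 = 137/143.

137/143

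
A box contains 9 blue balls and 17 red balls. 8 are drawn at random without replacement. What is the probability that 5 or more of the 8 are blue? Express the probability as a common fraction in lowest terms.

3909/62491

There are C(26,8) = 1562275 ways to choose the 8.
Favorable selections (5 or more blue): C(9,5)·C(17,3) + C(9,6)·C(17,2) + C(9,7)·C(17,1) + C(9,8)·C(17,0) = 85680 + 11424 + 612 + 9 = 97725.
Probability = 97725/1562275 = 3909/62491.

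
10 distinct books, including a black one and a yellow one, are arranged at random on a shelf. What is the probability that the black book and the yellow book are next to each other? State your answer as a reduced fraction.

1/5

There are 10! = 3628800 arrangements.
Treat the black book and the yellow book as a block: 9! arrangements of the blocks × 2 orders within the block = 2·362880 = 725760.
Probability = 725760/3628800 = 1/5.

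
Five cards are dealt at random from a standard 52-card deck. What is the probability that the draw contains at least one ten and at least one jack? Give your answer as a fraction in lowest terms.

6509/64974

There are C(52,5) = 2598960 possible draws.
By inclusion-exclusion on the complements, draws missing all tens or all jacks: C(48,5) + C(48,5) − C(44,5) = 1712304 + 1712304 − 1086008 = 2338600.
So draws with at least one of each: 2598960 − 2338600 = 260360, probability 260360/2598960 = 6509/64974.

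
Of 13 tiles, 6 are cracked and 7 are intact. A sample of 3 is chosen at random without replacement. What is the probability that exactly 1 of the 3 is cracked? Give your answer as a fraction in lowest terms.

Total number of selections: C(13,3) = 286.
Selections with exactly 1 cracked: choose 1 of the 6 cracked and 2 of the 7 intact, C(6,1)·C(7,2) = 6·21 = 126.
Probability = 126/286 = 63/143.

63/143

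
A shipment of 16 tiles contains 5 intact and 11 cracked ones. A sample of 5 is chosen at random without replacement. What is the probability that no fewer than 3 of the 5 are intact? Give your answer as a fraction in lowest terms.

101/728

Total selections: C(16,5) = 4368.
Favorable selections (no fewer than 3 intact): C(5,3)·C(11,2) + C(5,4)·C(11,1) + C(5,5)·C(11,0) = 550 + 55 + 1 = 606.
Probability = 606/4368 = 101/728.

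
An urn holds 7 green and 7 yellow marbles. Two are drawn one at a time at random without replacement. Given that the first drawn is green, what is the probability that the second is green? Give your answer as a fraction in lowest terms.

6/13

After removing one green, 13 remain: 6 green and 7 yellow.
So the probability the next is green is 6/13.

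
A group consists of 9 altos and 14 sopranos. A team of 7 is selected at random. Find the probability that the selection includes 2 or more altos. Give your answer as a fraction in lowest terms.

6506/7429

Total selections: C(23,7) = 245157.
Count the complement (fewer than 2 altos): C(9,0)·C(14,7) + C(9,1)·C(14,6) = 3432 + 27027 = 30459.
Probability = 1 − 30459/245157 = 214698/245157 = 6506/7429.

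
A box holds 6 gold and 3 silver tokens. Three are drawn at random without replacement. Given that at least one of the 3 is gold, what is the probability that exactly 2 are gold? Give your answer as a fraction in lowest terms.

45/83

Work in counts. Selections with at least one gold: C(9,3) − C(3,3) = 84 − 1 = 83.
Of those, selections where exactly 2 are gold: C(6,2)·C(3,1) = 15·3 = 45.
Conditional probability = 45/83.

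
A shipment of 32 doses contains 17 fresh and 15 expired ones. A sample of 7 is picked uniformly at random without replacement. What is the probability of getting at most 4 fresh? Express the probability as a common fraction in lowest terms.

48289/64728

Total selections: C(32,7) = 3365856.
Count the complement (more than 4 fresh): C(17,5)·C(15,2) + C(17,6)·C(15,1) + C(17,7)·C(15,0) = 649740 + 185640 + 19448 = 854828.
Probability = 1 − 854828/3365856 = 2511028/3365856 = 48289/64728.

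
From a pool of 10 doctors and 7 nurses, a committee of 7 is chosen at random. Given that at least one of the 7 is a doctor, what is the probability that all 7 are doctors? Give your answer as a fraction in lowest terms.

Work in counts. Selections with at least one doctor: C(17,7) − C(7,7) = 19448 − 1 = 19447.
Of those, selections where all 7 are doctors: C(10,7) = 120.
Conditional probability = 120/19447.

120/19447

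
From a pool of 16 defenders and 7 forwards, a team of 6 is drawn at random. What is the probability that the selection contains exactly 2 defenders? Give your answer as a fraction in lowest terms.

200/4807

The sample space is all 6-subsets of the 23: C(23,6) = 100947.
Selections with exactly 2 defenders: choose 2 of the 16 defenders and 4 of the 7 forwards, C(16,2)·C(7,4) = 120·35 = 4200.
Probability = 4200/100947 = 200/4807.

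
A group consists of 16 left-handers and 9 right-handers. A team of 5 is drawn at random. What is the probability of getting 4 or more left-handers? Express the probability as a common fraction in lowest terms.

Total selections: C(25,5) = 53130.
Favorable selections (4 or more left-handers): C(16,4)·C(9,1) + C(16,5)·C(9,0) = 16380 + 4368 = 20748.
Probability = 20748/53130 = 494/1265.

494/1265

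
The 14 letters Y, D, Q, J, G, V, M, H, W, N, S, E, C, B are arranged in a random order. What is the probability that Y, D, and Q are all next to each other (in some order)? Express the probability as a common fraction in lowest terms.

There are 14! = 87178291200 arrangements.
Treat the three as one block: 12! placements × 3! orders within the block = 479001600·6 = 2874009600.
Probability = 2874009600/87178291200 = 3/91.

3/91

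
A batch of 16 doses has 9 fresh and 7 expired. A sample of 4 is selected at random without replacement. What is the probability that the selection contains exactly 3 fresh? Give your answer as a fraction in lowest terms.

Total number of selections: C(16,4) = 1820.
Selections with exactly 3 fresh: choose 3 of the 9 fresh and 1 of the 7 expired, C(9,3)·C(7,1) = 84·7 = 588.
Probability = 588/1820 = 21/65.

21/65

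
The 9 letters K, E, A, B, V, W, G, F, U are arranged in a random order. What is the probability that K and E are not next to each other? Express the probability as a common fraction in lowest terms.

There are 9! = 362880 arrangements.
Arrangements with K and E adjacent: 2·8! = 80640.
So not adjacent: 362880 − 80640 = 282240, probability 282240/362880 = 7/9.

7/9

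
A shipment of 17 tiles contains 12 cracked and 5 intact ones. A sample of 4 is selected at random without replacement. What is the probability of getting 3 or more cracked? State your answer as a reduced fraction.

Total selections: C(17,4) = 2380.
Favorable selections (3 or more cracked): C(12,3)·C(5,1) + C(12,4)·C(5,0) = 1100 + 495 = 1595.
Probability = 1595/2380 = 319/476.

319/476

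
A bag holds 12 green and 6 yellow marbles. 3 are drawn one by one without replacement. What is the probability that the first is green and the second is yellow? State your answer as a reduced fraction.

Multiply the conditional probabilities at each draw: 12/18 · 6/17 = 72/306 = 4/17.

4/17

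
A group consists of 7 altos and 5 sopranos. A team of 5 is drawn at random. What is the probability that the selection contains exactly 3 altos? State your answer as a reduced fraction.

175/396

There are C(12,5) = 792 ways to choose 5 from 12.
Selections with exactly 3 altos: choose 3 of the 7 altos and 2 of the 5 sopranos, C(7,3)·C(5,2) = 35·10 = 350.
Probability = 350/792 = 175/396.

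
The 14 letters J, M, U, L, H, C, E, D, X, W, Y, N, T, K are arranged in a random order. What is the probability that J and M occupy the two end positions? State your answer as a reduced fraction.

There are 14! = 87178291200 arrangements.
Place J and M at the ends in 2 ways, arrange the remaining 12 in 12! = 479001600 ways: 2·479001600 = 958003200.
Probability = 958003200/87178291200 = 1/91.

1/91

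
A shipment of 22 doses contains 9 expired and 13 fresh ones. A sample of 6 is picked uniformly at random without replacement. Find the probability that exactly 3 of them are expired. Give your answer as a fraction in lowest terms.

There are C(22,6) = 74613 ways to choose 6 from 22.
Selections with exactly 3 expired: choose 3 of the 9 expired and 3 of the 13 fresh, C(9,3)·C(13,3) = 84·286 = 24024.
Probability = 24024/74613 = 104/323.

104/323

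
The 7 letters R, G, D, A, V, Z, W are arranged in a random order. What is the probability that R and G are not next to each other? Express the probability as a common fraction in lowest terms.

There are 7! = 5040 arrangements.
Arrangements with R and G adjacent: 2·6! = 1440.
So not adjacent: 5040 − 1440 = 3600, probability 3600/5040 = 5/7.

5/7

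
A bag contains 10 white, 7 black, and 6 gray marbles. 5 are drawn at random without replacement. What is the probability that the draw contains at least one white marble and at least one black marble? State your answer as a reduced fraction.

4000/4807

There are C(23,5) = 33649 possible draws.
By inclusion-exclusion on the complements, draws missing all white or all black: C(13,5) + C(16,5) − C(6,5) = 1287 + 4368 − 6 = 5649.
So draws with at least one of each: 33649 − 5649 = 28000, probability 28000/33649 = 4000/4807.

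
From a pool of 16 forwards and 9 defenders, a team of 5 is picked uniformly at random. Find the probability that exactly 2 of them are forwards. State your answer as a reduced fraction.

48/253

The sample space is all 5-subsets of the 25: C(25,5) = 53130.
Selections with exactly 2 forwards: choose 2 of the 16 forwards and 3 of the 9 defenders, C(16,2)·C(9,3) = 120·84 = 10080.
Probability = 10080/53130 = 48/253.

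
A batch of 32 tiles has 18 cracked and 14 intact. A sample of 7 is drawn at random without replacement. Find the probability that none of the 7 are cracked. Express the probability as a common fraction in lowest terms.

11/10788

There are C(32,7) = 3365856 possible selections.
Selections with no cracked (all intact): C(14,7) = 3432.
Probability = 3432/3365856 = 11/10788.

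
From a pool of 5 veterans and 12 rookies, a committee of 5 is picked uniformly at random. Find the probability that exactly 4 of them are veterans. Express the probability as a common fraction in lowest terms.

15/1547

There are C(17,5) = 6188 ways to choose 5 from 17.
Selections with exactly 4 veterans: choose 4 of the 5 veterans and 1 of the 12 rookies, C(5,4)·C(12,1) = 5·12 = 60.
Probability = 60/6188 = 15/1547.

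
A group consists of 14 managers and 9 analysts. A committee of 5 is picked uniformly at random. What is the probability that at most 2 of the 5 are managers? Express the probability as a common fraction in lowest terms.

Total selections: C(23,5) = 33649.
Favorable selections (at most 2 managers): C(14,0)·C(9,5) + C(14,1)·C(9,4) + C(14,2)·C(9,3) = 126 + 1764 + 7644 = 9534.
Probability = 9534/33649 = 1362/4807.

1362/4807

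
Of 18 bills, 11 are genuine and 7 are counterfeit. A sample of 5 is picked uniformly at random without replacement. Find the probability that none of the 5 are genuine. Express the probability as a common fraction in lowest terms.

There are C(18,5) = 8568 possible selections.
Selections with no genuine (all counterfeit): C(7,5) = 21.
Probability = 21/8568 = 1/408.

1/408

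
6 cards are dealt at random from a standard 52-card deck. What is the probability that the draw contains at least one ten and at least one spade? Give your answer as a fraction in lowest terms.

There are C(52,6) = 20358520 possible draws.
By inclusion-exclusion on the complements, draws missing all tens or all spades: C(48,6) + C(39,6) − C(36,6) = 12271512 + 3262623 − 1947792 = 13586343.
So draws with at least one of each: 20358520 − 13586343 = 6772177, probability 6772177/20358520.

6772177/20358520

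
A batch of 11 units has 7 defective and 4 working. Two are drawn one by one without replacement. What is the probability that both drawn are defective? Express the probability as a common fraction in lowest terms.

21/55

Multiply the conditional probabilities at each draw: 7/11 · 6/10 = 42/110 = 21/55.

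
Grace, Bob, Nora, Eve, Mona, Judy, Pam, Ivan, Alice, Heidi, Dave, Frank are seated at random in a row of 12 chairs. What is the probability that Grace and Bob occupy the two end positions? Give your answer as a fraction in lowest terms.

1/66

There are 12! = 479001600 arrangements.
Place Grace and Bob at the ends in 2 ways, arrange the remaining 10 in 10! = 3628800 ways: 2·3628800 = 7257600.
Probability = 7257600/479001600 = 1/66.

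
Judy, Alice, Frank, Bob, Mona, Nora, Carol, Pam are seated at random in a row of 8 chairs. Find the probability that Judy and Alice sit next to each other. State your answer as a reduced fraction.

1/4

There are 8! = 40320 arrangements.
Treat Judy and Alice as a block: 7! arrangements of the blocks × 2 orders within the block = 2·5040 = 10080.
Probability = 10080/40320 = 1/4.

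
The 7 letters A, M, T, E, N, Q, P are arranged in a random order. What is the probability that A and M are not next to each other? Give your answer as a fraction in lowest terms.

There are 7! = 5040 arrangements.
Arrangements with A and M adjacent: 2·6! = 1440.
So not adjacent: 5040 − 1440 = 3600, probability 3600/5040 = 5/7.

5/7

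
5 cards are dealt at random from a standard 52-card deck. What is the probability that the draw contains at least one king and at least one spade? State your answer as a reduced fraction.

229297/866320

There are C(52,5) = 2598960 possible draws.
By inclusion-exclusion on the complements, draws missing all kings or all spades: C(48,5) + C(39,5) − C(36,5) = 1712304 + 575757 − 376992 = 1911069.
So draws with at least one of each: 2598960 − 1911069 = 687891, probability 687891/2598960 = 229297/866320.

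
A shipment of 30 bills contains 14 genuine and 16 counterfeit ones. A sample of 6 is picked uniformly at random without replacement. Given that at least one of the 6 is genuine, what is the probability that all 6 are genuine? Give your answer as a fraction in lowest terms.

33/6437

Work in counts. Selections with at least one genuine: C(30,6) − C(16,6) = 593775 − 8008 = 585767.
Of those, selections where all 6 are genuine: C(14,6) = 3003.
Conditional probability = 3003/585767 = 33/6437.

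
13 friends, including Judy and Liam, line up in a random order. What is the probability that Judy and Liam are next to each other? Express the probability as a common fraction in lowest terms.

2/13

There are 13! = 6227020800 arrangements.
Treat Judy and Liam as a block: 12! arrangements of the blocks × 2 orders within the block = 2·479001600 = 958003200.
Probability = 958003200/6227020800 = 2/13.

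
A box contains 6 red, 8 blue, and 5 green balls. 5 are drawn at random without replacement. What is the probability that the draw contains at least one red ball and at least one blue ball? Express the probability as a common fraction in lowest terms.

130/153

There are C(19,5) = 11628 possible draws.
By inclusion-exclusion on the complements, draws missing all red or all blue: C(13,5) + C(11,5) − C(5,5) = 1287 + 462 − 1 = 1748.
So draws with at least one of each: 11628 − 1748 = 9880, probability 9880/11628 = 130/153.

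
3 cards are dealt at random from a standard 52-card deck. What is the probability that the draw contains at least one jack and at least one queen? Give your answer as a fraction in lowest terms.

188/5525

There are C(52,3) = 22100 possible draws.
By inclusion-exclusion on the complements, draws missing all jacks or all queens: C(48,3) + C(48,3) − C(44,3) = 17296 + 17296 − 13244 = 21348.
So draws with at least one of each: 22100 − 21348 = 752, probability 752/22100 = 188/5525.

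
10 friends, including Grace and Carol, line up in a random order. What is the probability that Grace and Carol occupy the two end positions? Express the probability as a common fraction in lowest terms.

1/45

There are 10! = 3628800 arrangements.
Place Grace and Carol at the ends in 2 ways, arrange the remaining 8 in 8! = 40320 ways: 2·40320 = 80640.
Probability = 80640/3628800 = 1/45.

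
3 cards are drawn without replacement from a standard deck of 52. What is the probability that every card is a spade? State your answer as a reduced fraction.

There are C(52,3) = 22100 possible 3-card hands.
Hands that are all spades: C(13,3) = 286.
Probability = 286/22100 = 11/850.

11/850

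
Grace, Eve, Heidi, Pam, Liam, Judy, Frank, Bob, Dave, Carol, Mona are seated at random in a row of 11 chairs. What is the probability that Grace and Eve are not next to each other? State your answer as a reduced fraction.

There are 11! = 39916800 arrangements.
Arrangements with Grace and Eve adjacent: 2·10! = 7257600.
So not adjacent: 39916800 − 7257600 = 32659200, probability 32659200/39916800 = 9/11.

9/11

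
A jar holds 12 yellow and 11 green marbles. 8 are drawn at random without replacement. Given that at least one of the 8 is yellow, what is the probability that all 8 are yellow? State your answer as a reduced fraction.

5/4951

Work in counts. Selections with at least one yellow: C(23,8) − C(11,8) = 490314 − 165 = 490149.
Of those, selections where all 8 are yellow: C(12,8) = 495.
Conditional probability = 495/490149 = 5/4951.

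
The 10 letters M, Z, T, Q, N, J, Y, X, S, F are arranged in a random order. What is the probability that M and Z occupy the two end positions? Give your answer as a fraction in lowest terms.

There are 10! = 3628800 arrangements.
Place M and Z at the ends in 2 ways, arrange the remaining 8 in 8! = 40320 ways: 2·40320 = 80640.
Probability = 80640/3628800 = 1/45.

1/45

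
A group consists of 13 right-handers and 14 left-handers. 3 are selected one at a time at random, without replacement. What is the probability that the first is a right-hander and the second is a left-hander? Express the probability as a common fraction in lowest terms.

Multiply the conditional probabilities at each draw: 13/27 · 14/26 = 182/702 = 7/27.

7/27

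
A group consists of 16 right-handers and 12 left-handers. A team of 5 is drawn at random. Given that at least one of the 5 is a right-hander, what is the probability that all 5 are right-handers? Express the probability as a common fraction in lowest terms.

91/2031

Work in counts. Selections with at least one right-hander: C(28,5) − C(12,5) = 98280 − 792 = 97488.
Of those, selections where all 5 are right-handers: C(16,5) = 4368.
Conditional probability = 4368/97488 = 91/2031.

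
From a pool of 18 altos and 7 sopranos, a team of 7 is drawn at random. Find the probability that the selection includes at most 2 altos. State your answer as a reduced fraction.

167/24035

Total selections: C(25,7) = 480700.
Favorable selections (at most 2 altos): C(18,0)·C(7,7) + C(18,1)·C(7,6) + C(18,2)·C(7,5) = 1 + 126 + 3213 = 3340.
Probability = 3340/480700 = 167/24035.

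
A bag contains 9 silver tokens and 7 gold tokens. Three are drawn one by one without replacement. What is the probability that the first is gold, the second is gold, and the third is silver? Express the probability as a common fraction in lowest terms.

9/80

Multiply the conditional probabilities at each draw: 7/16 · 6/15 · 9/14 = 378/3360 = 9/80.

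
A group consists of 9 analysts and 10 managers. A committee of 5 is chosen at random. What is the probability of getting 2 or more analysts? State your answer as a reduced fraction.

31/38

Total selections: C(19,5) = 11628.
Count the complement (fewer than 2 analysts): C(9,0)·C(10,5) + C(9,1)·C(10,4) = 252 + 1890 = 2142.
Probability = 1 − 2142/11628 = 9486/11628 = 31/38.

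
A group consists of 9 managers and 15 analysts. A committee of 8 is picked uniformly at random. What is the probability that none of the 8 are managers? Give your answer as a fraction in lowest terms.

65/7429

There are C(24,8) = 735471 possible selections.
Selections with no managers (all analysts): C(15,8) = 6435.
Probability = 6435/735471 = 65/7429.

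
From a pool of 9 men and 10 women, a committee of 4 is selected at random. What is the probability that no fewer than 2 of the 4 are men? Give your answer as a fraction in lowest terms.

431/646

There are C(19,4) = 3876 ways to choose the 4.
Count the complement (fewer than 2 men): C(9,0)·C(10,4) + C(9,1)·C(10,3) = 210 + 1080 = 1290.
Probability = 1 − 1290/3876 = 2586/3876 = 431/646.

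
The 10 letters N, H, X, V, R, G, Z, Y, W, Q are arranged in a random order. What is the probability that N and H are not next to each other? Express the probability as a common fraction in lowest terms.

There are 10! = 3628800 arrangements.
Arrangements with N and H adjacent: 2·9! = 725760.
So not adjacent: 3628800 − 725760 = 2903040, probability 2903040/3628800 = 4/5.

4/5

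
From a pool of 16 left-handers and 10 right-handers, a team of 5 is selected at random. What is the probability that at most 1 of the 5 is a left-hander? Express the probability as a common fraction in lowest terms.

There are C(26,5) = 65780 ways to choose the 5.
Favorable selections (at most 1 left-hander): C(16,0)·C(10,5) + C(16,1)·C(10,4) = 252 + 3360 = 3612.
Probability = 3612/65780 = 903/16445.

903/16445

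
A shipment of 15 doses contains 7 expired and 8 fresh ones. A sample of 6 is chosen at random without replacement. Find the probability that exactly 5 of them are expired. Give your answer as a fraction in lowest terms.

24/715

There are C(15,6) = 5005 ways to choose 6 from 15.
Selections with exactly 5 expired: choose 5 of the 7 expired and 1 of the 8 fresh, C(7,5)·C(8,1) = 21·8 = 168.
Probability = 168/5005 = 24/715.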